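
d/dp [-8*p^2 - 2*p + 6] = -16*p - 2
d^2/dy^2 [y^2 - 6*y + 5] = 2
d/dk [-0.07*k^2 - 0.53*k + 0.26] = -0.14*k - 0.53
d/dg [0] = 0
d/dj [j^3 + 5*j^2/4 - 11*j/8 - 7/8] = 3*j^2 + 5*j/2 - 11/8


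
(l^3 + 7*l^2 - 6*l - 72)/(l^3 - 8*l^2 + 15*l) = (l^2 + 10*l + 24)/(l*(l - 5))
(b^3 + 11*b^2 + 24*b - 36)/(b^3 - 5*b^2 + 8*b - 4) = (b^2 + 12*b + 36)/(b^2 - 4*b + 4)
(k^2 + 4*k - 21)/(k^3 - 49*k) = (k - 3)/(k*(k - 7))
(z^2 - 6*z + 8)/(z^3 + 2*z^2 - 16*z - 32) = (z - 2)/(z^2 + 6*z + 8)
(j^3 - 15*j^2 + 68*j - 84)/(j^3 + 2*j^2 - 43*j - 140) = (j^2 - 8*j + 12)/(j^2 + 9*j + 20)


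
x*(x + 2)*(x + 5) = x^3 + 7*x^2 + 10*x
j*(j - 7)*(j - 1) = j^3 - 8*j^2 + 7*j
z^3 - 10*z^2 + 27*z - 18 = (z - 6)*(z - 3)*(z - 1)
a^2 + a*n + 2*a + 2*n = (a + 2)*(a + n)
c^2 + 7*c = c*(c + 7)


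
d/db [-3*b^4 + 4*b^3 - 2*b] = -12*b^3 + 12*b^2 - 2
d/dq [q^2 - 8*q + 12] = 2*q - 8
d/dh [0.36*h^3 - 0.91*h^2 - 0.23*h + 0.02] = 1.08*h^2 - 1.82*h - 0.23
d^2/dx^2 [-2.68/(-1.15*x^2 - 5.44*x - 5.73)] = (-7.0886*x^2 - 33.53216*x + 2.68*(2.3*x + 5.44)*(4.6*x + 10.88) - 35.31972)/(1.15*x^2 + 5.44*x + 5.73)^3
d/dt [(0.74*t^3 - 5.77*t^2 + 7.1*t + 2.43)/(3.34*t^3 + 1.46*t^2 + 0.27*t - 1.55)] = (-8.88178419700125e-16*t^5 + 20.3522*t^4 - 47.0284*t^3 - 39.7135*t^2 + 10.7914*t - 11.6611)/(11.1556*t^6 + 9.7528*t^5 + 3.9352*t^4 - 9.5656*t^3 - 4.4531*t^2 - 0.837*t + 2.4025)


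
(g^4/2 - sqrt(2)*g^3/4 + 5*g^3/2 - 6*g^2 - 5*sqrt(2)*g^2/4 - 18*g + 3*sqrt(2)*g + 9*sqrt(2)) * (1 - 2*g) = -g^5 - 9*g^4/2 + sqrt(2)*g^4/2 + 9*sqrt(2)*g^3/4 + 29*g^3/2 - 29*sqrt(2)*g^2/4 + 30*g^2 - 15*sqrt(2)*g - 18*g + 9*sqrt(2)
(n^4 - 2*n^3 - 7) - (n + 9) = n^4 - 2*n^3 - n - 16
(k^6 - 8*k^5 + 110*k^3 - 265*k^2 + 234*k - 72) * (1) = k^6 - 8*k^5 + 110*k^3 - 265*k^2 + 234*k - 72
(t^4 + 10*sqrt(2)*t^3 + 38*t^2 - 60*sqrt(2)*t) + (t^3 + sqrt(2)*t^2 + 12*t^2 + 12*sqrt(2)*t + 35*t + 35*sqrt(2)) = t^4 + t^3 + 10*sqrt(2)*t^3 + sqrt(2)*t^2 + 50*t^2 - 48*sqrt(2)*t + 35*t + 35*sqrt(2)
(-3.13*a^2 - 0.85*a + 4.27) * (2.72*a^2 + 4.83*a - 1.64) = -8.5136*a^4 - 17.4299*a^3 + 12.6421*a^2 + 22.0181*a - 7.0028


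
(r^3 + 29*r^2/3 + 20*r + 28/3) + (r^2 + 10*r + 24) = r^3 + 32*r^2/3 + 30*r + 100/3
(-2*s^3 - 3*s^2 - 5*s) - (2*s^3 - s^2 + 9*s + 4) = -4*s^3 - 2*s^2 - 14*s - 4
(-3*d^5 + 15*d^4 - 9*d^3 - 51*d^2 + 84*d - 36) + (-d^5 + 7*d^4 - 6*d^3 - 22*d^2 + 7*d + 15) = -4*d^5 + 22*d^4 - 15*d^3 - 73*d^2 + 91*d - 21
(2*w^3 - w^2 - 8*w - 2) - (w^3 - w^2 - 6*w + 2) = w^3 - 2*w - 4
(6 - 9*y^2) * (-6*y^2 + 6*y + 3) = 54*y^4 - 54*y^3 - 63*y^2 + 36*y + 18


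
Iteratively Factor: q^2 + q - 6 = (q + 3)*(q - 2)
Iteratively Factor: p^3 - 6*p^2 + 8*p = (p - 2)*(p^2 - 4*p) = (p - 4)*(p - 2)*(p)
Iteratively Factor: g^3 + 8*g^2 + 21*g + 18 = (g + 3)*(g^2 + 5*g + 6) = (g + 2)*(g + 3)*(g + 3)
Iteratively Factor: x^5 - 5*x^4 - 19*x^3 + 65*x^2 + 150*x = (x + 2)*(x^4 - 7*x^3 - 5*x^2 + 75*x) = (x + 2)*(x + 3)*(x^3 - 10*x^2 + 25*x) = (x - 5)*(x + 2)*(x + 3)*(x^2 - 5*x) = (x - 5)^2*(x + 2)*(x + 3)*(x)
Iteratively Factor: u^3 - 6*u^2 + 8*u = (u)*(u^2 - 6*u + 8) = u*(u - 2)*(u - 4)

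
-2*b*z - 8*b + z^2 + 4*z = (-2*b + z)*(z + 4)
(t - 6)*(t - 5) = t^2 - 11*t + 30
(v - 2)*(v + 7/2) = v^2 + 3*v/2 - 7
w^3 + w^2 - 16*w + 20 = (w - 2)^2*(w + 5)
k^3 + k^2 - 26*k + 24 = (k - 4)*(k - 1)*(k + 6)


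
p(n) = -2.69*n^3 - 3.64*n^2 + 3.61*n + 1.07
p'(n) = -8.07*n^2 - 7.28*n + 3.61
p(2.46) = -52.12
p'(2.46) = -63.14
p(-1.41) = -3.72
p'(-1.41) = -2.17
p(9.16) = -2338.75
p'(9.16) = -740.19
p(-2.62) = 15.00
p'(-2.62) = -32.71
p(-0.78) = -2.68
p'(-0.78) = 4.38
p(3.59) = -157.34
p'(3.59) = -126.53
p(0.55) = 1.51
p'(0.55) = -2.84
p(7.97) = -1563.22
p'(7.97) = -567.03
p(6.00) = -689.35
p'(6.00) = -330.59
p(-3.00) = 30.11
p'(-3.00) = -47.18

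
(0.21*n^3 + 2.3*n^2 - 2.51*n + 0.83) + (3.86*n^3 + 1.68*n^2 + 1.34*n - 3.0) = 4.07*n^3 + 3.98*n^2 - 1.17*n - 2.17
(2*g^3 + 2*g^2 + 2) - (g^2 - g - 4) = 2*g^3 + g^2 + g + 6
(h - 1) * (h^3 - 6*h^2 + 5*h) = h^4 - 7*h^3 + 11*h^2 - 5*h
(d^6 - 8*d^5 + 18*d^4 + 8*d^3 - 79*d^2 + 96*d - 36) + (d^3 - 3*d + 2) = d^6 - 8*d^5 + 18*d^4 + 9*d^3 - 79*d^2 + 93*d - 34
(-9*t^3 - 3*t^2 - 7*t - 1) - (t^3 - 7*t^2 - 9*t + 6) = -10*t^3 + 4*t^2 + 2*t - 7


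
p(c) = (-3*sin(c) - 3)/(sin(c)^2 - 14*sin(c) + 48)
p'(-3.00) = 0.07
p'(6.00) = -0.07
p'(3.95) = 0.04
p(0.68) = -0.12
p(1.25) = -0.16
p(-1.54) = -0.00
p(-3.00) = -0.05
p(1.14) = -0.16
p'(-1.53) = -0.00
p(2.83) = -0.09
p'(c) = (-2*sin(c)*cos(c) + 14*cos(c))*(-3*sin(c) - 3)/(sin(c)^2 - 14*sin(c) + 48)^2 - 3*cos(c)/(sin(c)^2 - 14*sin(c) + 48) = 3*(sin(c)^2 + 2*sin(c) - 62)*cos(c)/(sin(c)^2 - 14*sin(c) + 48)^2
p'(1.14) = -0.06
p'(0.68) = -0.09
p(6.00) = -0.04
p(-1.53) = -0.00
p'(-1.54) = -0.00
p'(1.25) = -0.04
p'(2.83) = 0.09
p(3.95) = -0.01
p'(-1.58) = 0.00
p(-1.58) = -0.00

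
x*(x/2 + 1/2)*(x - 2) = x^3/2 - x^2/2 - x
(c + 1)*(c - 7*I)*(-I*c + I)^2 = -c^4 + c^3 + 7*I*c^3 + c^2 - 7*I*c^2 - c - 7*I*c + 7*I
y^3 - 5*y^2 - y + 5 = (y - 5)*(y - 1)*(y + 1)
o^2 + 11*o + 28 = (o + 4)*(o + 7)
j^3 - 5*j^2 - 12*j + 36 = (j - 6)*(j - 2)*(j + 3)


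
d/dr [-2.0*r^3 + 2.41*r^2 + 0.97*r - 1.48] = -6.0*r^2 + 4.82*r + 0.97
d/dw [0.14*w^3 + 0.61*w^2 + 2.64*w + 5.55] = 0.42*w^2 + 1.22*w + 2.64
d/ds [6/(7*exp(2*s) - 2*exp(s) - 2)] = (12 - 84*exp(s))*exp(s)/(-7*exp(2*s) + 2*exp(s) + 2)^2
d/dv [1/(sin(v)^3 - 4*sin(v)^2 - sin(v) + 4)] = (-3*sin(v)^2 + 8*sin(v) + 1)/((sin(v) - 4)^2*cos(v)^3)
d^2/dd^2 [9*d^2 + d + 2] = 18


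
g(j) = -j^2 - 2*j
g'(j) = -2*j - 2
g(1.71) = -6.34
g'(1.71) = -5.42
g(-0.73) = 0.93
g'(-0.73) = -0.54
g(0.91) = -2.65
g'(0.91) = -3.82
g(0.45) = -1.10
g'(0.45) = -2.90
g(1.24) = -4.02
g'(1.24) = -4.48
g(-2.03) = -0.06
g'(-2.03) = 2.06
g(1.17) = -3.71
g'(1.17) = -4.34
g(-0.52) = 0.77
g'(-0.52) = -0.96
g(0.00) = 0.00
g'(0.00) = -2.00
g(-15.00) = -195.00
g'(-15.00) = 28.00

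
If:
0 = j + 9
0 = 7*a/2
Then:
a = 0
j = -9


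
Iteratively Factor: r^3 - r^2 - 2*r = (r + 1)*(r^2 - 2*r) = (r - 2)*(r + 1)*(r)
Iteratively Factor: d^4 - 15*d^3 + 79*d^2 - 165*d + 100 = (d - 5)*(d^3 - 10*d^2 + 29*d - 20) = (d - 5)*(d - 1)*(d^2 - 9*d + 20) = (d - 5)*(d - 4)*(d - 1)*(d - 5)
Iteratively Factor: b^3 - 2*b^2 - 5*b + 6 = (b + 2)*(b^2 - 4*b + 3) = (b - 3)*(b + 2)*(b - 1)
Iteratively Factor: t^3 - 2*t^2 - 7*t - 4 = (t - 4)*(t^2 + 2*t + 1) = (t - 4)*(t + 1)*(t + 1)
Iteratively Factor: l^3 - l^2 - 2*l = (l)*(l^2 - l - 2) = l*(l + 1)*(l - 2)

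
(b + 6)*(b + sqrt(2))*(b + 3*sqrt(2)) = b^3 + 4*sqrt(2)*b^2 + 6*b^2 + 6*b + 24*sqrt(2)*b + 36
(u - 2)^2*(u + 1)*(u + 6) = u^4 + 3*u^3 - 18*u^2 + 4*u + 24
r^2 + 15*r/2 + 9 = (r + 3/2)*(r + 6)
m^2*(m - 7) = m^3 - 7*m^2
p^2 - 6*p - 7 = (p - 7)*(p + 1)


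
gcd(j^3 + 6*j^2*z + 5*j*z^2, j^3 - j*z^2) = j^2 + j*z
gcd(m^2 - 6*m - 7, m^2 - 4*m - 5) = m + 1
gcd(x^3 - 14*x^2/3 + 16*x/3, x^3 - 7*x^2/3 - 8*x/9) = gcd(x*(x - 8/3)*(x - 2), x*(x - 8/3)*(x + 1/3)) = x^2 - 8*x/3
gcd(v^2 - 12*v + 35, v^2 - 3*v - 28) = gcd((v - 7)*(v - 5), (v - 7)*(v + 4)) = v - 7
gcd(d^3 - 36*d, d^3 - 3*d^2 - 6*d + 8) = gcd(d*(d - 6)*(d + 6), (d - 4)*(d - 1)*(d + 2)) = 1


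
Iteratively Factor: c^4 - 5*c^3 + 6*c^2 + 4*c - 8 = (c - 2)*(c^3 - 3*c^2 + 4) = (c - 2)*(c + 1)*(c^2 - 4*c + 4) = (c - 2)^2*(c + 1)*(c - 2)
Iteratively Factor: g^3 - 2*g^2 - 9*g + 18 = (g - 3)*(g^2 + g - 6) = (g - 3)*(g + 3)*(g - 2)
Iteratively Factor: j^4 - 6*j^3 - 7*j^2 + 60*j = (j - 5)*(j^3 - j^2 - 12*j) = (j - 5)*(j - 4)*(j^2 + 3*j) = (j - 5)*(j - 4)*(j + 3)*(j)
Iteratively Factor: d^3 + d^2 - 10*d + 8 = (d - 2)*(d^2 + 3*d - 4) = (d - 2)*(d + 4)*(d - 1)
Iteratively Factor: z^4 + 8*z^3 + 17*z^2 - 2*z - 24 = (z + 2)*(z^3 + 6*z^2 + 5*z - 12) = (z - 1)*(z + 2)*(z^2 + 7*z + 12) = (z - 1)*(z + 2)*(z + 3)*(z + 4)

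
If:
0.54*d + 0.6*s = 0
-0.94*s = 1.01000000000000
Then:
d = 1.19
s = -1.07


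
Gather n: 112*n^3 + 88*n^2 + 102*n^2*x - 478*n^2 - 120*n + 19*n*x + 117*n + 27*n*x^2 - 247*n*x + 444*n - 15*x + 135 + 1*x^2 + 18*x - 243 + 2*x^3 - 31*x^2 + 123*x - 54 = 112*n^3 + n^2*(102*x - 390) + n*(27*x^2 - 228*x + 441) + 2*x^3 - 30*x^2 + 126*x - 162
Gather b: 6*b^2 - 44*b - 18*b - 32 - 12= 6*b^2 - 62*b - 44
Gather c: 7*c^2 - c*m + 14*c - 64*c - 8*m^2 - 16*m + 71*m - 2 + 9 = 7*c^2 + c*(-m - 50) - 8*m^2 + 55*m + 7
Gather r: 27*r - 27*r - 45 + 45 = 0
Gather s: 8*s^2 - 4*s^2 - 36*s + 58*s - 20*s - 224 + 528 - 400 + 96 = 4*s^2 + 2*s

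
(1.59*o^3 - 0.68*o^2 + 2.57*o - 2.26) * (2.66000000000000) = 4.2294*o^3 - 1.8088*o^2 + 6.8362*o - 6.0116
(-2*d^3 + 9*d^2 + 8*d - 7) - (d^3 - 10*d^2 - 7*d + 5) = -3*d^3 + 19*d^2 + 15*d - 12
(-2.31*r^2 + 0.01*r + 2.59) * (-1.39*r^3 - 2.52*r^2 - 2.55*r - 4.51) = 3.2109*r^5 + 5.8073*r^4 + 2.2652*r^3 + 3.8658*r^2 - 6.6496*r - 11.6809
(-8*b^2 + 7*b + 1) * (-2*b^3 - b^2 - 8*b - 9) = 16*b^5 - 6*b^4 + 55*b^3 + 15*b^2 - 71*b - 9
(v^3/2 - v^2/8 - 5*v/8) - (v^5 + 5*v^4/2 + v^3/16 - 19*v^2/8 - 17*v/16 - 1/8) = -v^5 - 5*v^4/2 + 7*v^3/16 + 9*v^2/4 + 7*v/16 + 1/8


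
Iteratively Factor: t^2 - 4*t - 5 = (t + 1)*(t - 5)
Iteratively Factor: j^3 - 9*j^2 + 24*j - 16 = (j - 1)*(j^2 - 8*j + 16) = (j - 4)*(j - 1)*(j - 4)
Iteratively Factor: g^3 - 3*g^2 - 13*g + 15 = (g - 5)*(g^2 + 2*g - 3) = (g - 5)*(g + 3)*(g - 1)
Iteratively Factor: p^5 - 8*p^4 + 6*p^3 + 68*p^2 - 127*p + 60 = (p - 5)*(p^4 - 3*p^3 - 9*p^2 + 23*p - 12) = (p - 5)*(p - 1)*(p^3 - 2*p^2 - 11*p + 12) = (p - 5)*(p - 1)*(p + 3)*(p^2 - 5*p + 4) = (p - 5)*(p - 4)*(p - 1)*(p + 3)*(p - 1)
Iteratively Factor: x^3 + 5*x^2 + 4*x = (x + 4)*(x^2 + x) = x*(x + 4)*(x + 1)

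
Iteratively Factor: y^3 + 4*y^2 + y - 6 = (y + 2)*(y^2 + 2*y - 3) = (y + 2)*(y + 3)*(y - 1)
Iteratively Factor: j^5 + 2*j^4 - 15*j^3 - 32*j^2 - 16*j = (j)*(j^4 + 2*j^3 - 15*j^2 - 32*j - 16) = j*(j + 4)*(j^3 - 2*j^2 - 7*j - 4) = j*(j + 1)*(j + 4)*(j^2 - 3*j - 4) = j*(j + 1)^2*(j + 4)*(j - 4)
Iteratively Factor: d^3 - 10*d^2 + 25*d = (d - 5)*(d^2 - 5*d) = d*(d - 5)*(d - 5)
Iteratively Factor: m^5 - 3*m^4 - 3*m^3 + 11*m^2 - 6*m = (m - 3)*(m^4 - 3*m^2 + 2*m) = m*(m - 3)*(m^3 - 3*m + 2) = m*(m - 3)*(m - 1)*(m^2 + m - 2) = m*(m - 3)*(m - 1)*(m + 2)*(m - 1)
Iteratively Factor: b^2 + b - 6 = (b - 2)*(b + 3)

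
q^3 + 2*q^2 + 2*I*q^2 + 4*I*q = q*(q + 2)*(q + 2*I)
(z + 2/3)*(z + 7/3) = z^2 + 3*z + 14/9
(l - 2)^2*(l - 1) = l^3 - 5*l^2 + 8*l - 4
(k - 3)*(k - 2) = k^2 - 5*k + 6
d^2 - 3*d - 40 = (d - 8)*(d + 5)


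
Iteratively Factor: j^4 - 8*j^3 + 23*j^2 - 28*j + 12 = (j - 2)*(j^3 - 6*j^2 + 11*j - 6) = (j - 2)^2*(j^2 - 4*j + 3) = (j - 3)*(j - 2)^2*(j - 1)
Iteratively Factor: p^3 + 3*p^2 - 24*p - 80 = (p + 4)*(p^2 - p - 20) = (p + 4)^2*(p - 5)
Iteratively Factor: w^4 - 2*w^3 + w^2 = (w)*(w^3 - 2*w^2 + w) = w*(w - 1)*(w^2 - w) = w*(w - 1)^2*(w)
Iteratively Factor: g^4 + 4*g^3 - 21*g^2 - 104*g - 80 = (g + 1)*(g^3 + 3*g^2 - 24*g - 80) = (g + 1)*(g + 4)*(g^2 - g - 20) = (g + 1)*(g + 4)^2*(g - 5)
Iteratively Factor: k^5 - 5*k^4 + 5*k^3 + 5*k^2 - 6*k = (k - 2)*(k^4 - 3*k^3 - k^2 + 3*k) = (k - 2)*(k + 1)*(k^3 - 4*k^2 + 3*k) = (k - 3)*(k - 2)*(k + 1)*(k^2 - k) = k*(k - 3)*(k - 2)*(k + 1)*(k - 1)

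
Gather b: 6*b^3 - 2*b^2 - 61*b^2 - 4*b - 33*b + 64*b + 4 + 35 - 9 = 6*b^3 - 63*b^2 + 27*b + 30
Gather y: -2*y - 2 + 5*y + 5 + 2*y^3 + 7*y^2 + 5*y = 2*y^3 + 7*y^2 + 8*y + 3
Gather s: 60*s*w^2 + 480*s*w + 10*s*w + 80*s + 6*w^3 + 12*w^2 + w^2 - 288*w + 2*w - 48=s*(60*w^2 + 490*w + 80) + 6*w^3 + 13*w^2 - 286*w - 48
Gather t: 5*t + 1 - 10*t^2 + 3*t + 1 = -10*t^2 + 8*t + 2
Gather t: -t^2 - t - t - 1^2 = -t^2 - 2*t - 1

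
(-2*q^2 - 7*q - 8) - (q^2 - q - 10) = -3*q^2 - 6*q + 2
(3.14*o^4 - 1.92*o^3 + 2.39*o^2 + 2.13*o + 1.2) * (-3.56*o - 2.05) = -11.1784*o^5 + 0.3982*o^4 - 4.5724*o^3 - 12.4823*o^2 - 8.6385*o - 2.46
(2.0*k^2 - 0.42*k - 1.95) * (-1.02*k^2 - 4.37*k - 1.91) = -2.04*k^4 - 8.3116*k^3 + 0.00439999999999996*k^2 + 9.3237*k + 3.7245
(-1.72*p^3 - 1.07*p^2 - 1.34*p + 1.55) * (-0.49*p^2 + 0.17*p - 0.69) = 0.8428*p^5 + 0.2319*p^4 + 1.6615*p^3 - 0.249*p^2 + 1.1881*p - 1.0695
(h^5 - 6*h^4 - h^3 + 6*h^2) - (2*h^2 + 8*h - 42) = h^5 - 6*h^4 - h^3 + 4*h^2 - 8*h + 42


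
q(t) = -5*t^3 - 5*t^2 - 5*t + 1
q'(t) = -15*t^2 - 10*t - 5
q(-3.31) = 144.09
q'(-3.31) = -136.24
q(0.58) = -4.56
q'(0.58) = -15.85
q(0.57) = -4.40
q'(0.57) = -15.57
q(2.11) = -78.78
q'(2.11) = -92.88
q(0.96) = -12.83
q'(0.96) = -28.42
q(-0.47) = 2.76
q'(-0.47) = -3.61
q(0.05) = 0.74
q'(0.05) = -5.54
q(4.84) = -707.23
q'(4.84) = -404.78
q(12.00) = -9419.00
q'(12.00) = -2285.00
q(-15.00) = 15826.00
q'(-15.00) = -3230.00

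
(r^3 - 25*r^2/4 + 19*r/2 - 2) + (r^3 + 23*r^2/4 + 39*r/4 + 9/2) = 2*r^3 - r^2/2 + 77*r/4 + 5/2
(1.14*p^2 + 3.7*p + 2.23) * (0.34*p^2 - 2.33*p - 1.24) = 0.3876*p^4 - 1.3982*p^3 - 9.2764*p^2 - 9.7839*p - 2.7652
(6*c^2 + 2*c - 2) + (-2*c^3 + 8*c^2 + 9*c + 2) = -2*c^3 + 14*c^2 + 11*c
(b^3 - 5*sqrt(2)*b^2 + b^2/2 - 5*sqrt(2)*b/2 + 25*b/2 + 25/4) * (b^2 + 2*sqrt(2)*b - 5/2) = b^5 - 3*sqrt(2)*b^4 + b^4/2 - 10*b^3 - 3*sqrt(2)*b^3/2 - 5*b^2 + 75*sqrt(2)*b^2/2 - 125*b/4 + 75*sqrt(2)*b/4 - 125/8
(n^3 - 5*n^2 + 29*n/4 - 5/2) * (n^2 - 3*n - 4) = n^5 - 8*n^4 + 73*n^3/4 - 17*n^2/4 - 43*n/2 + 10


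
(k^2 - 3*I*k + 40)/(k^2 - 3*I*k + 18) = (k^2 - 3*I*k + 40)/(k^2 - 3*I*k + 18)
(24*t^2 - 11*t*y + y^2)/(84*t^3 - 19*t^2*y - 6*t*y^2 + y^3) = (-8*t + y)/(-28*t^2 - 3*t*y + y^2)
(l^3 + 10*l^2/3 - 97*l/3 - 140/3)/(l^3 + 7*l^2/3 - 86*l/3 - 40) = (l + 7)/(l + 6)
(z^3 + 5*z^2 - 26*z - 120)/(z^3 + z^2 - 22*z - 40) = (z + 6)/(z + 2)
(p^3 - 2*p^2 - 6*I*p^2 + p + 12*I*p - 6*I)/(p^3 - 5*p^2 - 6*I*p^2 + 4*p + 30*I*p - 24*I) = (p - 1)/(p - 4)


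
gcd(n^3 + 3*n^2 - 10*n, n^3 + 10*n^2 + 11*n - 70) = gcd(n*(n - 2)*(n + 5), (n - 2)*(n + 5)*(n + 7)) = n^2 + 3*n - 10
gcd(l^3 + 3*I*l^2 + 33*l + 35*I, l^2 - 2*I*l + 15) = l - 5*I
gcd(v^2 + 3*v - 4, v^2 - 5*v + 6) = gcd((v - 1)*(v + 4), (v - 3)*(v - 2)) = 1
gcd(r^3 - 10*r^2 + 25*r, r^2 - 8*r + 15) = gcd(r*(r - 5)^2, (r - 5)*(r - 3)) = r - 5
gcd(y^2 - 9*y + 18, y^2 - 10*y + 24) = y - 6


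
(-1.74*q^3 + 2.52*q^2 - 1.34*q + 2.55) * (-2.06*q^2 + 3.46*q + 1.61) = 3.5844*q^5 - 11.2116*q^4 + 8.6782*q^3 - 5.8322*q^2 + 6.6656*q + 4.1055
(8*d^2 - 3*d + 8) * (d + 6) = 8*d^3 + 45*d^2 - 10*d + 48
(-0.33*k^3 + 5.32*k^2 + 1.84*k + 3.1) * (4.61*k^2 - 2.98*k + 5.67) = -1.5213*k^5 + 25.5086*k^4 - 9.2423*k^3 + 38.9722*k^2 + 1.1948*k + 17.577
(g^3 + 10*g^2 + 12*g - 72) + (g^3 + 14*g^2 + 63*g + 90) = 2*g^3 + 24*g^2 + 75*g + 18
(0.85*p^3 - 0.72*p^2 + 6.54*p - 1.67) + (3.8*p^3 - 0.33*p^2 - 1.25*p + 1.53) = 4.65*p^3 - 1.05*p^2 + 5.29*p - 0.14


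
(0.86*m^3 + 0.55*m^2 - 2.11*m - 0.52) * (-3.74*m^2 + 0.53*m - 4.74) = -3.2164*m^5 - 1.6012*m^4 + 4.1065*m^3 - 1.7805*m^2 + 9.7258*m + 2.4648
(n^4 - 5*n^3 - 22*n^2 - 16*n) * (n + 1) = n^5 - 4*n^4 - 27*n^3 - 38*n^2 - 16*n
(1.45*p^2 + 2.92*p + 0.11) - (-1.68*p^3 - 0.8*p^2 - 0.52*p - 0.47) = 1.68*p^3 + 2.25*p^2 + 3.44*p + 0.58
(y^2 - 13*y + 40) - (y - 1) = y^2 - 14*y + 41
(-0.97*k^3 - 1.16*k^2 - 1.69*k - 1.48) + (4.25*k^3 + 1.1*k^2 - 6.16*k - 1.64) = 3.28*k^3 - 0.0599999999999998*k^2 - 7.85*k - 3.12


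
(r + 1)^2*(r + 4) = r^3 + 6*r^2 + 9*r + 4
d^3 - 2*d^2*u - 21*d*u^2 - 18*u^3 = (d - 6*u)*(d + u)*(d + 3*u)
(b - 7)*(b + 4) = b^2 - 3*b - 28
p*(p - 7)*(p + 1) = p^3 - 6*p^2 - 7*p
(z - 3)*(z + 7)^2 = z^3 + 11*z^2 + 7*z - 147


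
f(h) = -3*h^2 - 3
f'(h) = -6*h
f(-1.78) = -12.51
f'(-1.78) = 10.68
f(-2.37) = -19.85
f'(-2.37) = 14.22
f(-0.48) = -3.69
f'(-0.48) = 2.88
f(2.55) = -22.51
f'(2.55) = -15.30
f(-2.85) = -27.37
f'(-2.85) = 17.10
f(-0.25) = -3.19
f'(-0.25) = 1.50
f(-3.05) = -30.91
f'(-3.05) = 18.30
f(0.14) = -3.06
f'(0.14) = -0.84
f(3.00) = -30.00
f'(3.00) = -18.00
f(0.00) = -3.00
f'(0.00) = 0.00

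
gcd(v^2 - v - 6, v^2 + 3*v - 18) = v - 3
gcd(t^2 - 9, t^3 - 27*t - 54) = t + 3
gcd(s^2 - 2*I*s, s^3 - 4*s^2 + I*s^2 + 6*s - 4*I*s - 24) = s - 2*I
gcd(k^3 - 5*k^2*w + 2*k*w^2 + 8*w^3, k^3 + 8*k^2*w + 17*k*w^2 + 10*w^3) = k + w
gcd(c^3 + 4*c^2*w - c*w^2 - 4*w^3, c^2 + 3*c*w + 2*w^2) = c + w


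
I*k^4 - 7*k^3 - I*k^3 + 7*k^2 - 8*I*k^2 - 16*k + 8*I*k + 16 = (k - I)*(k + 4*I)^2*(I*k - I)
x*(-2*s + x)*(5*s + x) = -10*s^2*x + 3*s*x^2 + x^3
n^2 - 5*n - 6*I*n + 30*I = (n - 5)*(n - 6*I)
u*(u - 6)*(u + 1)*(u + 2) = u^4 - 3*u^3 - 16*u^2 - 12*u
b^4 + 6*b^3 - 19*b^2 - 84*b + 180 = (b - 3)*(b - 2)*(b + 5)*(b + 6)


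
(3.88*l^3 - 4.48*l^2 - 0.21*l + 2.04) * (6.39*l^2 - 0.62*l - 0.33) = 24.7932*l^5 - 31.0328*l^4 + 0.1553*l^3 + 14.6442*l^2 - 1.1955*l - 0.6732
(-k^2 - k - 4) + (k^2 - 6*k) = -7*k - 4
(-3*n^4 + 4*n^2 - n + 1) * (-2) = 6*n^4 - 8*n^2 + 2*n - 2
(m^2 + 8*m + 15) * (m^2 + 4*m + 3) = m^4 + 12*m^3 + 50*m^2 + 84*m + 45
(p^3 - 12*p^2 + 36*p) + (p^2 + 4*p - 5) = p^3 - 11*p^2 + 40*p - 5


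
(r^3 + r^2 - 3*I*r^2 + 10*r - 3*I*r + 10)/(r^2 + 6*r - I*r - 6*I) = (r^3 + r^2*(1 - 3*I) + r*(10 - 3*I) + 10)/(r^2 + r*(6 - I) - 6*I)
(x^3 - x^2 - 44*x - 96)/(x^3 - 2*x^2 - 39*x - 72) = (x + 4)/(x + 3)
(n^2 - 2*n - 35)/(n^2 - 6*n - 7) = (n + 5)/(n + 1)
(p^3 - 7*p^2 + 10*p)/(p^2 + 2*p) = (p^2 - 7*p + 10)/(p + 2)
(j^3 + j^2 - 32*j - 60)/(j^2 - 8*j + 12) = (j^2 + 7*j + 10)/(j - 2)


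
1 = 1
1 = 1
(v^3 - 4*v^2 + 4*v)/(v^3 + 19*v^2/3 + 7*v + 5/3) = 3*v*(v^2 - 4*v + 4)/(3*v^3 + 19*v^2 + 21*v + 5)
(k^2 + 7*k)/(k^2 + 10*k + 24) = k*(k + 7)/(k^2 + 10*k + 24)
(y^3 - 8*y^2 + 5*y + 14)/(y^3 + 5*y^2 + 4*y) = (y^2 - 9*y + 14)/(y*(y + 4))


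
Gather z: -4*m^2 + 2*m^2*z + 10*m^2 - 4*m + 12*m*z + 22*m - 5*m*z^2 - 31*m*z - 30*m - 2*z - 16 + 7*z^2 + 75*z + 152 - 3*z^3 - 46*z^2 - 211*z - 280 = 6*m^2 - 12*m - 3*z^3 + z^2*(-5*m - 39) + z*(2*m^2 - 19*m - 138) - 144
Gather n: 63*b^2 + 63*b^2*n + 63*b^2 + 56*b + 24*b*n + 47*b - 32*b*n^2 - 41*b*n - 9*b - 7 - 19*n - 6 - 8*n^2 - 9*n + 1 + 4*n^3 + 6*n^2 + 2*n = 126*b^2 + 94*b + 4*n^3 + n^2*(-32*b - 2) + n*(63*b^2 - 17*b - 26) - 12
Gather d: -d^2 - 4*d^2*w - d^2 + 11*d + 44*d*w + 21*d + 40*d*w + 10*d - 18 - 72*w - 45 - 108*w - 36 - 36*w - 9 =d^2*(-4*w - 2) + d*(84*w + 42) - 216*w - 108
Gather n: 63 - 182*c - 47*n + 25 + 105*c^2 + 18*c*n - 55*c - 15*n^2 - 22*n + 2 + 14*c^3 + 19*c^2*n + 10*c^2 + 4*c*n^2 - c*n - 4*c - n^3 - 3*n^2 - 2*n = 14*c^3 + 115*c^2 - 241*c - n^3 + n^2*(4*c - 18) + n*(19*c^2 + 17*c - 71) + 90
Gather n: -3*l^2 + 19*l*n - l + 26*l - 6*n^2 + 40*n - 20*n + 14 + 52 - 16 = -3*l^2 + 25*l - 6*n^2 + n*(19*l + 20) + 50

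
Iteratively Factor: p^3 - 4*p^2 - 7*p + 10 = (p - 5)*(p^2 + p - 2) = (p - 5)*(p + 2)*(p - 1)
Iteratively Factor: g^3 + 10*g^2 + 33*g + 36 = (g + 3)*(g^2 + 7*g + 12) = (g + 3)*(g + 4)*(g + 3)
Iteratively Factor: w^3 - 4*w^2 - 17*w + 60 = (w - 5)*(w^2 + w - 12) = (w - 5)*(w + 4)*(w - 3)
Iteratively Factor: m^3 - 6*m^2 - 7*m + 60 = (m - 4)*(m^2 - 2*m - 15) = (m - 4)*(m + 3)*(m - 5)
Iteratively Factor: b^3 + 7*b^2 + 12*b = (b + 3)*(b^2 + 4*b) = (b + 3)*(b + 4)*(b)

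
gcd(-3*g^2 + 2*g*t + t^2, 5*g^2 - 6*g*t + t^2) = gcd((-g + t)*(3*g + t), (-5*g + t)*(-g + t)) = -g + t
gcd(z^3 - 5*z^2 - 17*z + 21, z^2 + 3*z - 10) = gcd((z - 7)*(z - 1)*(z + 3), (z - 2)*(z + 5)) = 1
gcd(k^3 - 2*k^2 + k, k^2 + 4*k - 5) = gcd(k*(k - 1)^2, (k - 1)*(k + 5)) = k - 1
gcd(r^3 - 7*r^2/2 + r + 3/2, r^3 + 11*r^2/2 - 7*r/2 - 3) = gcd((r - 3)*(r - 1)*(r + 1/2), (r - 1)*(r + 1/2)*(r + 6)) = r^2 - r/2 - 1/2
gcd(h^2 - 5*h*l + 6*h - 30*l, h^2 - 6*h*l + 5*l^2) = h - 5*l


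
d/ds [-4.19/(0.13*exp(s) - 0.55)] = 0.5447*exp(s)/(0.13*exp(s) - 0.55)^2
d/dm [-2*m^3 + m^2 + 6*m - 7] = -6*m^2 + 2*m + 6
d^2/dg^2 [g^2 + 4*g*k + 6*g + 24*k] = 2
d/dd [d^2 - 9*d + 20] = 2*d - 9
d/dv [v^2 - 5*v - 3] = 2*v - 5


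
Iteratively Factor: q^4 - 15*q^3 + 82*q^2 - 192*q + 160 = (q - 4)*(q^3 - 11*q^2 + 38*q - 40) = (q - 4)^2*(q^2 - 7*q + 10) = (q - 4)^2*(q - 2)*(q - 5)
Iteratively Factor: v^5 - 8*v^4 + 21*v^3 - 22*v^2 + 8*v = (v - 1)*(v^4 - 7*v^3 + 14*v^2 - 8*v) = (v - 4)*(v - 1)*(v^3 - 3*v^2 + 2*v) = (v - 4)*(v - 1)^2*(v^2 - 2*v) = v*(v - 4)*(v - 1)^2*(v - 2)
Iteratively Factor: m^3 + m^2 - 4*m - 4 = (m + 2)*(m^2 - m - 2) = (m - 2)*(m + 2)*(m + 1)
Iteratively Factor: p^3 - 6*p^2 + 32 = (p - 4)*(p^2 - 2*p - 8) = (p - 4)*(p + 2)*(p - 4)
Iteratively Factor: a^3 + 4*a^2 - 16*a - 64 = (a + 4)*(a^2 - 16) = (a + 4)^2*(a - 4)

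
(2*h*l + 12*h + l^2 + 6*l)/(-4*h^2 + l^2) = (-l - 6)/(2*h - l)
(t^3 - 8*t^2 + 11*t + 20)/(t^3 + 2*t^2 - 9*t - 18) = (t^3 - 8*t^2 + 11*t + 20)/(t^3 + 2*t^2 - 9*t - 18)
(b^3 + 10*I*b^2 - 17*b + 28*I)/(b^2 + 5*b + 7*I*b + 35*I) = (b^2 + 3*I*b + 4)/(b + 5)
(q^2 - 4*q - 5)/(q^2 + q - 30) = (q + 1)/(q + 6)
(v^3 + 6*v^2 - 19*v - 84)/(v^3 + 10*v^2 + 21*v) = (v - 4)/v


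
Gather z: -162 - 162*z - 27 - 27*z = -189*z - 189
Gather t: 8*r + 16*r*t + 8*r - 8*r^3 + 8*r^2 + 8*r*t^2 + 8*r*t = -8*r^3 + 8*r^2 + 8*r*t^2 + 24*r*t + 16*r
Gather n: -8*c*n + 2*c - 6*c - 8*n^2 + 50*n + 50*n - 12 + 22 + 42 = -4*c - 8*n^2 + n*(100 - 8*c) + 52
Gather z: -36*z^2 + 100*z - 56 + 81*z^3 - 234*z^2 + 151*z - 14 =81*z^3 - 270*z^2 + 251*z - 70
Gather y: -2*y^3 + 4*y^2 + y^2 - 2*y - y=-2*y^3 + 5*y^2 - 3*y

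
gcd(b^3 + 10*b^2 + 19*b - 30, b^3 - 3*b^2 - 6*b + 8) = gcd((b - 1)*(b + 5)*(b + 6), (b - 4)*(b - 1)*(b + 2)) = b - 1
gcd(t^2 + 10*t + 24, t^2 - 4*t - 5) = 1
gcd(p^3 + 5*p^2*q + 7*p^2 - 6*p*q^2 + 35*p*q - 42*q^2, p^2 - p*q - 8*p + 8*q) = p - q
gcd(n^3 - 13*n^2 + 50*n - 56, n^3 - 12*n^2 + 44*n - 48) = n^2 - 6*n + 8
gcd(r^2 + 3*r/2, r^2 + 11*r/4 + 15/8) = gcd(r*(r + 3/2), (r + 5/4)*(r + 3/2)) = r + 3/2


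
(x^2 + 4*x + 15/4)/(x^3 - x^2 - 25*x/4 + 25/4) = (2*x + 3)/(2*x^2 - 7*x + 5)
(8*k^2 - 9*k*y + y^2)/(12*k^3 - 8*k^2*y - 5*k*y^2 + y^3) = (-8*k + y)/(-12*k^2 - 4*k*y + y^2)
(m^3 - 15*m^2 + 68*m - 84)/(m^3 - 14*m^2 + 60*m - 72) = (m - 7)/(m - 6)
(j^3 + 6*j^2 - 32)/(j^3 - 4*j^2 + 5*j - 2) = (j^2 + 8*j + 16)/(j^2 - 2*j + 1)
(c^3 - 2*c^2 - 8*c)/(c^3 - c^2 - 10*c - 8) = c/(c + 1)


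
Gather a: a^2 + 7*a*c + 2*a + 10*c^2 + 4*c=a^2 + a*(7*c + 2) + 10*c^2 + 4*c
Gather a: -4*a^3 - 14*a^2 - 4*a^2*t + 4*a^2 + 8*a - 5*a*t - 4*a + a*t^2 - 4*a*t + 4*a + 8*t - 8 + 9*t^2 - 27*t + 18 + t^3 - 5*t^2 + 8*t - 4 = -4*a^3 + a^2*(-4*t - 10) + a*(t^2 - 9*t + 8) + t^3 + 4*t^2 - 11*t + 6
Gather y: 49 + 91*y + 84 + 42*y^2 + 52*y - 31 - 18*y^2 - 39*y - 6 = 24*y^2 + 104*y + 96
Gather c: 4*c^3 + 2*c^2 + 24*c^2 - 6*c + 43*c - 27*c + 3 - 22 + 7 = 4*c^3 + 26*c^2 + 10*c - 12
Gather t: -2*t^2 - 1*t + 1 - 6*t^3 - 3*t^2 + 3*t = -6*t^3 - 5*t^2 + 2*t + 1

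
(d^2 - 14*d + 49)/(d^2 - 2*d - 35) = (d - 7)/(d + 5)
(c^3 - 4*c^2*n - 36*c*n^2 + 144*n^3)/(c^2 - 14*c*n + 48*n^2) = (c^2 + 2*c*n - 24*n^2)/(c - 8*n)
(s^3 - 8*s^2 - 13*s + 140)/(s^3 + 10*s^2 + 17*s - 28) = (s^2 - 12*s + 35)/(s^2 + 6*s - 7)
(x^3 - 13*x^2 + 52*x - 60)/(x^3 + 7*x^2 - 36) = (x^2 - 11*x + 30)/(x^2 + 9*x + 18)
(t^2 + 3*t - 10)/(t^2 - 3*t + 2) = (t + 5)/(t - 1)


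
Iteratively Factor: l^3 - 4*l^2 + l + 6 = (l + 1)*(l^2 - 5*l + 6) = (l - 3)*(l + 1)*(l - 2)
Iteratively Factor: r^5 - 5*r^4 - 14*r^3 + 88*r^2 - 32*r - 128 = (r + 4)*(r^4 - 9*r^3 + 22*r^2 - 32) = (r + 1)*(r + 4)*(r^3 - 10*r^2 + 32*r - 32) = (r - 4)*(r + 1)*(r + 4)*(r^2 - 6*r + 8) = (r - 4)*(r - 2)*(r + 1)*(r + 4)*(r - 4)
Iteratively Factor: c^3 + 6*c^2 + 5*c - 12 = (c + 4)*(c^2 + 2*c - 3) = (c + 3)*(c + 4)*(c - 1)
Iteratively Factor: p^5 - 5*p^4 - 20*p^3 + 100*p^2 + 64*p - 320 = (p - 4)*(p^4 - p^3 - 24*p^2 + 4*p + 80) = (p - 5)*(p - 4)*(p^3 + 4*p^2 - 4*p - 16) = (p - 5)*(p - 4)*(p + 4)*(p^2 - 4) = (p - 5)*(p - 4)*(p - 2)*(p + 4)*(p + 2)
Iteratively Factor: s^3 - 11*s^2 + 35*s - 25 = (s - 5)*(s^2 - 6*s + 5) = (s - 5)*(s - 1)*(s - 5)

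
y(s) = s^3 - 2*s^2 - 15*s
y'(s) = 3*s^2 - 4*s - 15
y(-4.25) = -49.14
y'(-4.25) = 56.19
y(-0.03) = 0.45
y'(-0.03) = -14.88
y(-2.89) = 2.51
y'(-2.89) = 21.62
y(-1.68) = 14.81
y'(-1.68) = 0.19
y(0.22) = -3.39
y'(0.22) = -15.73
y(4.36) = -20.54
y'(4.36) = 24.59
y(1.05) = -16.80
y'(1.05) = -15.89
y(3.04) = -35.99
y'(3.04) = 0.56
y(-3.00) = 0.00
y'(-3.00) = 24.00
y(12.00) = 1260.00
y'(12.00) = 369.00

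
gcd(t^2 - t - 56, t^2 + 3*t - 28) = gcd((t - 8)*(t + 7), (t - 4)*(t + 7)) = t + 7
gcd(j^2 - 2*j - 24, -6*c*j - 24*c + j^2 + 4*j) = j + 4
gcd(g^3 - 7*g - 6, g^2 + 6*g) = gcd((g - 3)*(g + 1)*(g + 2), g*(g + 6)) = 1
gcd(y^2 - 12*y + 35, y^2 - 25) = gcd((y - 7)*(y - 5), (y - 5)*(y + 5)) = y - 5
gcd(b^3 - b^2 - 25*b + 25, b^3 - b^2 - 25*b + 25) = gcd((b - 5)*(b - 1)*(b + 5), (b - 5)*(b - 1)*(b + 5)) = b^3 - b^2 - 25*b + 25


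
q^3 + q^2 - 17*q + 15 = (q - 3)*(q - 1)*(q + 5)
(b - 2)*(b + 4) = b^2 + 2*b - 8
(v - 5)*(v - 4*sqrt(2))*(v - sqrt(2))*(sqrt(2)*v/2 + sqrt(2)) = sqrt(2)*v^4/2 - 5*v^3 - 3*sqrt(2)*v^3/2 - sqrt(2)*v^2 + 15*v^2 - 12*sqrt(2)*v + 50*v - 40*sqrt(2)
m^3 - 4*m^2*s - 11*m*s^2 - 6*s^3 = (m - 6*s)*(m + s)^2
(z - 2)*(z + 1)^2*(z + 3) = z^4 + 3*z^3 - 3*z^2 - 11*z - 6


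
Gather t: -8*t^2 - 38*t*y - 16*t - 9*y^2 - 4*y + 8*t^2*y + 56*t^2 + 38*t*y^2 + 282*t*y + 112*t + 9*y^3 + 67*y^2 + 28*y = t^2*(8*y + 48) + t*(38*y^2 + 244*y + 96) + 9*y^3 + 58*y^2 + 24*y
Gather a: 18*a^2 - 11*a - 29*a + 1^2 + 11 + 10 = 18*a^2 - 40*a + 22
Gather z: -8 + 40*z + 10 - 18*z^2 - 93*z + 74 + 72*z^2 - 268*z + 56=54*z^2 - 321*z + 132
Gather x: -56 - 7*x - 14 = -7*x - 70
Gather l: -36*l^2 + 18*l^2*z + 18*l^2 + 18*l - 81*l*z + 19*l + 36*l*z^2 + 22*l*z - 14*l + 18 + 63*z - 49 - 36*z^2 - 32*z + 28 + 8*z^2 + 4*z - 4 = l^2*(18*z - 18) + l*(36*z^2 - 59*z + 23) - 28*z^2 + 35*z - 7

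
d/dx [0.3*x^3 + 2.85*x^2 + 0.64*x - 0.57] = 0.9*x^2 + 5.7*x + 0.64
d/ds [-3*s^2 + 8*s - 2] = 8 - 6*s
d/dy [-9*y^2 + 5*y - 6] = 5 - 18*y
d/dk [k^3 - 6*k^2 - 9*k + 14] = 3*k^2 - 12*k - 9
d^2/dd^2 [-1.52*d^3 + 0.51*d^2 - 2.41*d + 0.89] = 1.02 - 9.12*d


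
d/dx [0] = 0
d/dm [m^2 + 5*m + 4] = 2*m + 5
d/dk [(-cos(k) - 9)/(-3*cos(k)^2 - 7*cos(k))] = 3*(sin(k) + 21*sin(k)/cos(k)^2 + 18*tan(k))/(3*cos(k) + 7)^2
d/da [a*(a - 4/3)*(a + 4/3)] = 3*a^2 - 16/9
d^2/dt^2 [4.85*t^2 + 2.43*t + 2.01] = 9.70000000000000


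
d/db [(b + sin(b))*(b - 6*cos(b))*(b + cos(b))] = -(b + sin(b))*(b - 6*cos(b))*(sin(b) - 1) + (b + sin(b))*(b + cos(b))*(6*sin(b) + 1) + (b - 6*cos(b))*(b + cos(b))*(cos(b) + 1)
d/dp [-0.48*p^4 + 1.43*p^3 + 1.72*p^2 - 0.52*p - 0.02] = -1.92*p^3 + 4.29*p^2 + 3.44*p - 0.52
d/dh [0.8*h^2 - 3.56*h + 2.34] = 1.6*h - 3.56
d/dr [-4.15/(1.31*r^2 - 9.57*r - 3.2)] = (10.873*r - 39.7155)/(-1.31*r^2 + 9.57*r + 3.2)^2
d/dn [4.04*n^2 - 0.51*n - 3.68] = 8.08*n - 0.51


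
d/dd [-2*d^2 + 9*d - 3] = 9 - 4*d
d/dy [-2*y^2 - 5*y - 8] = -4*y - 5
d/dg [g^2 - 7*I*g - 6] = 2*g - 7*I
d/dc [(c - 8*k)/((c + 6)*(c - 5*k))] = ((-c + 8*k)*(c + 6) + (-c + 8*k)*(c - 5*k) + (c + 6)*(c - 5*k))/((c + 6)^2*(c - 5*k)^2)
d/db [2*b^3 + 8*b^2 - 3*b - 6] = 6*b^2 + 16*b - 3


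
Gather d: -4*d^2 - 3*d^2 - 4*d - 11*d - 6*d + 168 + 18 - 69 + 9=-7*d^2 - 21*d + 126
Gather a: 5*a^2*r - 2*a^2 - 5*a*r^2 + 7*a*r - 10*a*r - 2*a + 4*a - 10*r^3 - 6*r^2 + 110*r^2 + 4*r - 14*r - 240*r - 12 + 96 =a^2*(5*r - 2) + a*(-5*r^2 - 3*r + 2) - 10*r^3 + 104*r^2 - 250*r + 84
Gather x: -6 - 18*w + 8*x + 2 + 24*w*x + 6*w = -12*w + x*(24*w + 8) - 4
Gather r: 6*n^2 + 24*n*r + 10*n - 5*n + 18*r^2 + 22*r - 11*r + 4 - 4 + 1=6*n^2 + 5*n + 18*r^2 + r*(24*n + 11) + 1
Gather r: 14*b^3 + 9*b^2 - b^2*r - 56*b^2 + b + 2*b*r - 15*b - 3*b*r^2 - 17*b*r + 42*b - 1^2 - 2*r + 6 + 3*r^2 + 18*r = 14*b^3 - 47*b^2 + 28*b + r^2*(3 - 3*b) + r*(-b^2 - 15*b + 16) + 5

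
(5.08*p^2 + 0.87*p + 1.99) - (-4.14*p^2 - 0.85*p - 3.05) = 9.22*p^2 + 1.72*p + 5.04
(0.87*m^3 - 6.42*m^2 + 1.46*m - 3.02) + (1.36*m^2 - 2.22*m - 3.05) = 0.87*m^3 - 5.06*m^2 - 0.76*m - 6.07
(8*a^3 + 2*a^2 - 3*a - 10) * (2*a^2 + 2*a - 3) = 16*a^5 + 20*a^4 - 26*a^3 - 32*a^2 - 11*a + 30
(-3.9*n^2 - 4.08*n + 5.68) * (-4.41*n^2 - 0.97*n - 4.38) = 17.199*n^4 + 21.7758*n^3 - 4.0092*n^2 + 12.3608*n - 24.8784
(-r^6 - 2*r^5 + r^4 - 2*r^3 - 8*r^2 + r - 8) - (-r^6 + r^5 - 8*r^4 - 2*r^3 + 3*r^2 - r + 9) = -3*r^5 + 9*r^4 - 11*r^2 + 2*r - 17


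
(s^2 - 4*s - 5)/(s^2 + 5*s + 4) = (s - 5)/(s + 4)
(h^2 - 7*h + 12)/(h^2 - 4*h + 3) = (h - 4)/(h - 1)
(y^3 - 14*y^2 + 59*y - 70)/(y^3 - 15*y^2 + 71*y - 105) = (y - 2)/(y - 3)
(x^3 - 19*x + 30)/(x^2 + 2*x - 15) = x - 2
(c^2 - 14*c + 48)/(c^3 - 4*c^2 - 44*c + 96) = (c - 6)/(c^2 + 4*c - 12)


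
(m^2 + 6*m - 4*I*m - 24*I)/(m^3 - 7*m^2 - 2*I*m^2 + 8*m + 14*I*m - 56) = (m + 6)/(m^2 + m*(-7 + 2*I) - 14*I)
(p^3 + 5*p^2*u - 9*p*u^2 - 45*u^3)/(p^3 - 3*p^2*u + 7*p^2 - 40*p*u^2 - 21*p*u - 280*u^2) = (p^2 - 9*u^2)/(p^2 - 8*p*u + 7*p - 56*u)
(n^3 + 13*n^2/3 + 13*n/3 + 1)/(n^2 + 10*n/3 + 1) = n + 1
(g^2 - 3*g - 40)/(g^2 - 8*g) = (g + 5)/g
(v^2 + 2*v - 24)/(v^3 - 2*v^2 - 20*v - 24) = (-v^2 - 2*v + 24)/(-v^3 + 2*v^2 + 20*v + 24)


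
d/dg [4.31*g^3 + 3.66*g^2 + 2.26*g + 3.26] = 12.93*g^2 + 7.32*g + 2.26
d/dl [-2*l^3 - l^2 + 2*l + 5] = -6*l^2 - 2*l + 2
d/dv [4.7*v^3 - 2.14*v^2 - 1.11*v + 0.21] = 14.1*v^2 - 4.28*v - 1.11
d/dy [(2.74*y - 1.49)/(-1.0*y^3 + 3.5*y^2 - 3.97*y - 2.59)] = (5.48*y^3 - 14.06*y^2 + 10.43*y - 13.0119)/(1.0*y^6 - 7.0*y^5 + 20.19*y^4 - 22.61*y^3 - 2.3691*y^2 + 20.5646*y + 6.7081)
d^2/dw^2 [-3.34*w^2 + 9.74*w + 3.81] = -6.68000000000000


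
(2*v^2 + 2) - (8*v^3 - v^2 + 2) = -8*v^3 + 3*v^2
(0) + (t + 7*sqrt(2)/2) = t + 7*sqrt(2)/2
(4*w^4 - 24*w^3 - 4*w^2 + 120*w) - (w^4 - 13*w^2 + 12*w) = 3*w^4 - 24*w^3 + 9*w^2 + 108*w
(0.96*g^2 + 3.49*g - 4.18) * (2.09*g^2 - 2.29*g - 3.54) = 2.0064*g^4 + 5.0957*g^3 - 20.1267*g^2 - 2.7824*g + 14.7972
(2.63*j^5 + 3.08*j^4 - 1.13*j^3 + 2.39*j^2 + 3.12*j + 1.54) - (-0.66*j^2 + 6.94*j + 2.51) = 2.63*j^5 + 3.08*j^4 - 1.13*j^3 + 3.05*j^2 - 3.82*j - 0.97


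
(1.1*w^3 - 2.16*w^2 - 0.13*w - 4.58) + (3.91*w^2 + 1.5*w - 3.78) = 1.1*w^3 + 1.75*w^2 + 1.37*w - 8.36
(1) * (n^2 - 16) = n^2 - 16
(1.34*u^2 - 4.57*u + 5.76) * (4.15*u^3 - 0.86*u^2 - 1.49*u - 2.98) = 5.561*u^5 - 20.1179*u^4 + 25.8376*u^3 - 2.1375*u^2 + 5.0362*u - 17.1648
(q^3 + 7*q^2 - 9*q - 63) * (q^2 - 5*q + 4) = q^5 + 2*q^4 - 40*q^3 + 10*q^2 + 279*q - 252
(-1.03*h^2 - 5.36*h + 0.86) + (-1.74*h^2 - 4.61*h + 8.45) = -2.77*h^2 - 9.97*h + 9.31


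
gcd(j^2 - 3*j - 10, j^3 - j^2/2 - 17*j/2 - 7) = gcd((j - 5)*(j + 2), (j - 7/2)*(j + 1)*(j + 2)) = j + 2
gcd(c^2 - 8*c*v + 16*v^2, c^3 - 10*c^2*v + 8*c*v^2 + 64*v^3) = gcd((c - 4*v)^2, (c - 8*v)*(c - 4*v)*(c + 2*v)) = -c + 4*v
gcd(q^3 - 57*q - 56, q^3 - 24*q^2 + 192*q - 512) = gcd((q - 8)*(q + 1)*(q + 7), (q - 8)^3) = q - 8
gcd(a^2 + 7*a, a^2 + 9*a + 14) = a + 7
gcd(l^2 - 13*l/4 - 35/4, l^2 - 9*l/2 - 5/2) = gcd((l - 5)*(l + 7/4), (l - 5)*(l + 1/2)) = l - 5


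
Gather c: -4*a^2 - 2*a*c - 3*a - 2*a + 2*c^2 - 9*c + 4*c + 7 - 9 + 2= -4*a^2 - 5*a + 2*c^2 + c*(-2*a - 5)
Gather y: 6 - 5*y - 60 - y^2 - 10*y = -y^2 - 15*y - 54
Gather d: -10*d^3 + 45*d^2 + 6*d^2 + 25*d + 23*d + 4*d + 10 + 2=-10*d^3 + 51*d^2 + 52*d + 12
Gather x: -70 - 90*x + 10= -90*x - 60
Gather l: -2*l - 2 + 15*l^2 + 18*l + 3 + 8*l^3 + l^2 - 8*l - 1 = 8*l^3 + 16*l^2 + 8*l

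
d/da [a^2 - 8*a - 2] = 2*a - 8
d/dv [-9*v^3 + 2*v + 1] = 2 - 27*v^2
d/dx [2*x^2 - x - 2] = 4*x - 1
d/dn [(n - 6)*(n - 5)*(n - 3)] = 3*n^2 - 28*n + 63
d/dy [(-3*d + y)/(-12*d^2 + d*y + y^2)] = -1/(16*d^2 + 8*d*y + y^2)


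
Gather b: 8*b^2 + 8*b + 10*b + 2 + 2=8*b^2 + 18*b + 4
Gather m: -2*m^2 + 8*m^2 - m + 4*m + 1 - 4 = 6*m^2 + 3*m - 3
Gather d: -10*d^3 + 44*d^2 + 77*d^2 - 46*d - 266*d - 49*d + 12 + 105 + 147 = -10*d^3 + 121*d^2 - 361*d + 264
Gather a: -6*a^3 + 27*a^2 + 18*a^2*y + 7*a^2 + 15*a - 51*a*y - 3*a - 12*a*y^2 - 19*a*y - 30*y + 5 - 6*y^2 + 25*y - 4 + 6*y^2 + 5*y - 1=-6*a^3 + a^2*(18*y + 34) + a*(-12*y^2 - 70*y + 12)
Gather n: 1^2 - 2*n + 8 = 9 - 2*n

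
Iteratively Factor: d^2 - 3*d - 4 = (d + 1)*(d - 4)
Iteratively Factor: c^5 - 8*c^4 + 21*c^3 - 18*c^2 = (c - 2)*(c^4 - 6*c^3 + 9*c^2) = c*(c - 2)*(c^3 - 6*c^2 + 9*c) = c*(c - 3)*(c - 2)*(c^2 - 3*c) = c^2*(c - 3)*(c - 2)*(c - 3)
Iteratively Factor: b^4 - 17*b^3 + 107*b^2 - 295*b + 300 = (b - 5)*(b^3 - 12*b^2 + 47*b - 60) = (b - 5)*(b - 3)*(b^2 - 9*b + 20) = (b - 5)*(b - 4)*(b - 3)*(b - 5)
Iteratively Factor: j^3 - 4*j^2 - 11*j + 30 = (j - 5)*(j^2 + j - 6) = (j - 5)*(j + 3)*(j - 2)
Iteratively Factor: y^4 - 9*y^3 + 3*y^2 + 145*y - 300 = (y + 4)*(y^3 - 13*y^2 + 55*y - 75) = (y - 3)*(y + 4)*(y^2 - 10*y + 25) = (y - 5)*(y - 3)*(y + 4)*(y - 5)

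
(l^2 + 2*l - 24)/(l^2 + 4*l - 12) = (l - 4)/(l - 2)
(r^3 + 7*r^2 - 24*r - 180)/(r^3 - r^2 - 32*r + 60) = (r + 6)/(r - 2)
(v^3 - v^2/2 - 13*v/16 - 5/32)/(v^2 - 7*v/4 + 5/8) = (8*v^2 + 6*v + 1)/(4*(2*v - 1))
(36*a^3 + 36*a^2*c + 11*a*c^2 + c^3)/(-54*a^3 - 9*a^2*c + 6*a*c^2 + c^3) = (-2*a - c)/(3*a - c)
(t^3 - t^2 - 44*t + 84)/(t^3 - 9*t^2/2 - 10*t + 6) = 2*(t^2 + 5*t - 14)/(2*t^2 + 3*t - 2)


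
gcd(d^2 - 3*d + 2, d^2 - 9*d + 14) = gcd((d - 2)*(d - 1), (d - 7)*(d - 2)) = d - 2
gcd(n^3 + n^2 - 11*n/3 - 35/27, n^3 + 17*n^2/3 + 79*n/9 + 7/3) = n^2 + 8*n/3 + 7/9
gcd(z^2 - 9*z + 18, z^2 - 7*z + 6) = z - 6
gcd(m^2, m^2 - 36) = 1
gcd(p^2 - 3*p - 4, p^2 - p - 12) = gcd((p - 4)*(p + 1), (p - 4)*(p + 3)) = p - 4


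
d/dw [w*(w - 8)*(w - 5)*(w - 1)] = 4*w^3 - 42*w^2 + 106*w - 40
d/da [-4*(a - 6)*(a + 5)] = 4 - 8*a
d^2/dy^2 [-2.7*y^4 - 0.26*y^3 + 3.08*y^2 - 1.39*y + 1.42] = -32.4*y^2 - 1.56*y + 6.16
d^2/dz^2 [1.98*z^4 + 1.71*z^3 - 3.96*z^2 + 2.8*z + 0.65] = 23.76*z^2 + 10.26*z - 7.92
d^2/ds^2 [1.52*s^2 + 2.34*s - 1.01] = 3.04000000000000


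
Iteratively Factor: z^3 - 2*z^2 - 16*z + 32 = (z + 4)*(z^2 - 6*z + 8) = (z - 4)*(z + 4)*(z - 2)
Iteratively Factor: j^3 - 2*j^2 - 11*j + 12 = (j - 4)*(j^2 + 2*j - 3) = (j - 4)*(j + 3)*(j - 1)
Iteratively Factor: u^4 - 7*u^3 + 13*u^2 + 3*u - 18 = (u - 2)*(u^3 - 5*u^2 + 3*u + 9) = (u - 3)*(u - 2)*(u^2 - 2*u - 3) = (u - 3)^2*(u - 2)*(u + 1)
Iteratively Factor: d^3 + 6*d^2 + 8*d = (d + 2)*(d^2 + 4*d) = d*(d + 2)*(d + 4)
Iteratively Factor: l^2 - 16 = (l - 4)*(l + 4)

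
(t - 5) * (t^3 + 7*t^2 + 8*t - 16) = t^4 + 2*t^3 - 27*t^2 - 56*t + 80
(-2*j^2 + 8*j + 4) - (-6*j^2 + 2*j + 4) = 4*j^2 + 6*j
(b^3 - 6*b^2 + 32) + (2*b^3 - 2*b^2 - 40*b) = 3*b^3 - 8*b^2 - 40*b + 32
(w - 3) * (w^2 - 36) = w^3 - 3*w^2 - 36*w + 108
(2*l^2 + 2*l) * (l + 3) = 2*l^3 + 8*l^2 + 6*l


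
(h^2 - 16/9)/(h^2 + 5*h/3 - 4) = (h + 4/3)/(h + 3)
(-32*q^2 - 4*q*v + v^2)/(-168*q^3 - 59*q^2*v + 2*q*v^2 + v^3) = (4*q + v)/(21*q^2 + 10*q*v + v^2)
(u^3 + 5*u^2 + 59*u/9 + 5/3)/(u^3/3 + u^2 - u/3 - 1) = (9*u^2 + 18*u + 5)/(3*(u^2 - 1))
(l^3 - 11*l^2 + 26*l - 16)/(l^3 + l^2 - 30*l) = (l^3 - 11*l^2 + 26*l - 16)/(l*(l^2 + l - 30))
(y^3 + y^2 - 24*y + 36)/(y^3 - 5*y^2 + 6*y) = (y + 6)/y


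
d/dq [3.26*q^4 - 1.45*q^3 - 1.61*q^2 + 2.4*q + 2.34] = 13.04*q^3 - 4.35*q^2 - 3.22*q + 2.4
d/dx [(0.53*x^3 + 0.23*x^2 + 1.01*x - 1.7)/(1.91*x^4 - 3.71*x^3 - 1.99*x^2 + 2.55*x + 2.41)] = (-1.0123*x^6 - 0.878600000000001*x^5 - 5.9887*x^4 + 23.1852*x^3 - 12.4927*x^2 - 5.6574*x + 6.7691)/(3.6481*x^8 - 14.1722*x^7 + 6.1623*x^6 + 24.5068*x^5 - 5.7547*x^4 - 28.0312*x^3 - 3.0893*x^2 + 12.291*x + 5.8081)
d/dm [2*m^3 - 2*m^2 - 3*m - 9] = 6*m^2 - 4*m - 3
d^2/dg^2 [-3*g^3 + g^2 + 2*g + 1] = 2 - 18*g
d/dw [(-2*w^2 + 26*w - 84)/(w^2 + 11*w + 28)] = 4*(-12*w^2 + 14*w + 413)/(w^4 + 22*w^3 + 177*w^2 + 616*w + 784)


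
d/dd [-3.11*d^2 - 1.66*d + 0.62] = -6.22*d - 1.66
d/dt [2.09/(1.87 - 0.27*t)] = 0.5643/(0.27*t - 1.87)^2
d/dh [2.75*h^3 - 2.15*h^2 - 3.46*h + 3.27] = 8.25*h^2 - 4.3*h - 3.46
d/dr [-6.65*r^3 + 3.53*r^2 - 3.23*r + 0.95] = -19.95*r^2 + 7.06*r - 3.23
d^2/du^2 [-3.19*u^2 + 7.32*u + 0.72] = -6.38000000000000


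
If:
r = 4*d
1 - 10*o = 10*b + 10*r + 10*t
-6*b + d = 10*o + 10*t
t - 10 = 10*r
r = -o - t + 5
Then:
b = -49/10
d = 103/205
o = -5557/205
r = 412/205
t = 1234/41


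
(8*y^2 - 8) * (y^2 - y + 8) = 8*y^4 - 8*y^3 + 56*y^2 + 8*y - 64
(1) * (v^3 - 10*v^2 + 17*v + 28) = v^3 - 10*v^2 + 17*v + 28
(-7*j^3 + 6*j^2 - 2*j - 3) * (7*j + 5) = -49*j^4 + 7*j^3 + 16*j^2 - 31*j - 15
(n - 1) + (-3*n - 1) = -2*n - 2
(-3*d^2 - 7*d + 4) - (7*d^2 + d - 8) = -10*d^2 - 8*d + 12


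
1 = 1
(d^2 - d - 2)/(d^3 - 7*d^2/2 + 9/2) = 2*(d - 2)/(2*d^2 - 9*d + 9)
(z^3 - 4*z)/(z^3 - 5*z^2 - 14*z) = (z - 2)/(z - 7)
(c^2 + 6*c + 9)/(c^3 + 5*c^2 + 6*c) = (c + 3)/(c*(c + 2))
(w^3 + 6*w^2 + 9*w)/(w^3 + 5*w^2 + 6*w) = (w + 3)/(w + 2)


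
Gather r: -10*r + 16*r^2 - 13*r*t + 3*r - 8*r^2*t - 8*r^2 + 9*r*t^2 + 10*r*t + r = r^2*(8 - 8*t) + r*(9*t^2 - 3*t - 6)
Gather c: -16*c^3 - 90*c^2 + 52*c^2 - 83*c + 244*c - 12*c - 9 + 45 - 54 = -16*c^3 - 38*c^2 + 149*c - 18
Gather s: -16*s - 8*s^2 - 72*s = -8*s^2 - 88*s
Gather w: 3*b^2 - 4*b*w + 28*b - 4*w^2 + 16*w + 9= 3*b^2 + 28*b - 4*w^2 + w*(16 - 4*b) + 9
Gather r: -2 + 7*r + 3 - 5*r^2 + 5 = -5*r^2 + 7*r + 6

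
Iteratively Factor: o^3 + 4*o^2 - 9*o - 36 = (o + 3)*(o^2 + o - 12) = (o + 3)*(o + 4)*(o - 3)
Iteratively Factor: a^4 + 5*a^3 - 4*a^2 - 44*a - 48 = (a - 3)*(a^3 + 8*a^2 + 20*a + 16) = (a - 3)*(a + 2)*(a^2 + 6*a + 8) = (a - 3)*(a + 2)*(a + 4)*(a + 2)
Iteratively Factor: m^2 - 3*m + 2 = (m - 2)*(m - 1)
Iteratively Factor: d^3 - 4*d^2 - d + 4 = (d - 4)*(d^2 - 1) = (d - 4)*(d - 1)*(d + 1)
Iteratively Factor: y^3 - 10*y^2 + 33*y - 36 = (y - 3)*(y^2 - 7*y + 12) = (y - 3)^2*(y - 4)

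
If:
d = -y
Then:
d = -y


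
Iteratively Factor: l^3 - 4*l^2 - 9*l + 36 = (l - 3)*(l^2 - l - 12) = (l - 4)*(l - 3)*(l + 3)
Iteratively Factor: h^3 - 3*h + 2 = (h - 1)*(h^2 + h - 2) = (h - 1)^2*(h + 2)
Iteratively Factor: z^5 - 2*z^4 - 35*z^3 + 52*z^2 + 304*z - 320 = (z - 1)*(z^4 - z^3 - 36*z^2 + 16*z + 320) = (z - 1)*(z + 4)*(z^3 - 5*z^2 - 16*z + 80) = (z - 5)*(z - 1)*(z + 4)*(z^2 - 16) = (z - 5)*(z - 4)*(z - 1)*(z + 4)*(z + 4)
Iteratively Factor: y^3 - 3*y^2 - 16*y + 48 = (y - 3)*(y^2 - 16) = (y - 4)*(y - 3)*(y + 4)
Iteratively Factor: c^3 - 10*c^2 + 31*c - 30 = (c - 2)*(c^2 - 8*c + 15) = (c - 5)*(c - 2)*(c - 3)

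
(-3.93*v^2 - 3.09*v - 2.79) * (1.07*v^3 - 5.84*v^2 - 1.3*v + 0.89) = -4.2051*v^5 + 19.6449*v^4 + 20.1693*v^3 + 16.8129*v^2 + 0.8769*v - 2.4831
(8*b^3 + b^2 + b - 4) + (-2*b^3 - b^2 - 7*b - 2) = 6*b^3 - 6*b - 6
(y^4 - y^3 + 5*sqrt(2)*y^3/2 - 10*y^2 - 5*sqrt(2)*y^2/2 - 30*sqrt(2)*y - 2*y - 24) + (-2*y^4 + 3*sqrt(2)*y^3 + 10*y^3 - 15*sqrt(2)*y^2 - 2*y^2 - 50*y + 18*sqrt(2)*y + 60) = -y^4 + 11*sqrt(2)*y^3/2 + 9*y^3 - 35*sqrt(2)*y^2/2 - 12*y^2 - 52*y - 12*sqrt(2)*y + 36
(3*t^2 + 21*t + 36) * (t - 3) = 3*t^3 + 12*t^2 - 27*t - 108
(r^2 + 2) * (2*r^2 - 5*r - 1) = 2*r^4 - 5*r^3 + 3*r^2 - 10*r - 2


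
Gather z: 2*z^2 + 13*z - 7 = 2*z^2 + 13*z - 7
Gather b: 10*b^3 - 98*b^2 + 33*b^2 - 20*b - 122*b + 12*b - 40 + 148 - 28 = 10*b^3 - 65*b^2 - 130*b + 80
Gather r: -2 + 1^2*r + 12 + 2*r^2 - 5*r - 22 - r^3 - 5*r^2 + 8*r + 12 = -r^3 - 3*r^2 + 4*r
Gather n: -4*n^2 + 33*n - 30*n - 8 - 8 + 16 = -4*n^2 + 3*n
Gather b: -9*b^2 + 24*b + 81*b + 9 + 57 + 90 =-9*b^2 + 105*b + 156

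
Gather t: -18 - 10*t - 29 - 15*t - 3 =-25*t - 50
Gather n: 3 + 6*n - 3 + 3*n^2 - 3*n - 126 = 3*n^2 + 3*n - 126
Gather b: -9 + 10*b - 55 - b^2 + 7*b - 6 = -b^2 + 17*b - 70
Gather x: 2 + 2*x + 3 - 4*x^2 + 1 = -4*x^2 + 2*x + 6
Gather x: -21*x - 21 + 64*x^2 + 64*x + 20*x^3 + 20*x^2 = 20*x^3 + 84*x^2 + 43*x - 21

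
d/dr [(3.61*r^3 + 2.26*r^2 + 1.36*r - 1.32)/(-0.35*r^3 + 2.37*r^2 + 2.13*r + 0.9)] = (-4.44089209850063e-16*r^5 + 9.3467*r^4 + 16.3306*r^3 + 9.9516*r^2 + 10.3248*r + 4.0356)/(0.1225*r^6 - 1.659*r^5 + 4.1259*r^4 + 9.4662*r^3 + 8.8029*r^2 + 3.834*r + 0.81)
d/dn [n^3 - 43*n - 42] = 3*n^2 - 43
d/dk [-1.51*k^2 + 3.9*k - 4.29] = 3.9 - 3.02*k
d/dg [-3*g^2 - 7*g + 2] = -6*g - 7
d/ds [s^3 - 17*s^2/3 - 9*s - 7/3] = 3*s^2 - 34*s/3 - 9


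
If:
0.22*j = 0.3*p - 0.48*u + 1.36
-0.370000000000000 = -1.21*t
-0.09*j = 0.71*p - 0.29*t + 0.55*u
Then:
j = 5.41595690930744 - 2.76091703056769*u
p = -0.424672489082969*u - 0.561631599841207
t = 0.31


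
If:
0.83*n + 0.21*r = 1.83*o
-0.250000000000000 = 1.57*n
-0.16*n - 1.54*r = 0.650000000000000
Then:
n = -0.16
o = -0.12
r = -0.41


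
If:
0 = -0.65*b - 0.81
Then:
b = -1.25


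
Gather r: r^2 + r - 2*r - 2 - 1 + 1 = r^2 - r - 2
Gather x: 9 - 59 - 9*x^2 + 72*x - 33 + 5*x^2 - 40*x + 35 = -4*x^2 + 32*x - 48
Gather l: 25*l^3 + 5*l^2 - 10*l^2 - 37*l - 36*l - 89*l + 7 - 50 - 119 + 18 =25*l^3 - 5*l^2 - 162*l - 144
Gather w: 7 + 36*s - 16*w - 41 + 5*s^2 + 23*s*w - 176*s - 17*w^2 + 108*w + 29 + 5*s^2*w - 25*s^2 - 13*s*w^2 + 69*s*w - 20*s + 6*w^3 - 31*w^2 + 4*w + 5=-20*s^2 - 160*s + 6*w^3 + w^2*(-13*s - 48) + w*(5*s^2 + 92*s + 96)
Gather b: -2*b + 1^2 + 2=3 - 2*b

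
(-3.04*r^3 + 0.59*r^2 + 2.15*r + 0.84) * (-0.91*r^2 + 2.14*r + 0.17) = 2.7664*r^5 - 7.0425*r^4 - 1.2107*r^3 + 3.9369*r^2 + 2.1631*r + 0.1428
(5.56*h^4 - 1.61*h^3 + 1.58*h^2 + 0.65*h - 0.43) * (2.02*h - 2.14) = 11.2312*h^5 - 15.1506*h^4 + 6.637*h^3 - 2.0682*h^2 - 2.2596*h + 0.9202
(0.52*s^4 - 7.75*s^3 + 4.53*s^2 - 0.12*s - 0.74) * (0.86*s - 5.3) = 0.4472*s^5 - 9.421*s^4 + 44.9708*s^3 - 24.1122*s^2 - 0.000399999999999956*s + 3.922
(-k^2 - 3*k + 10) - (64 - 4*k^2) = 3*k^2 - 3*k - 54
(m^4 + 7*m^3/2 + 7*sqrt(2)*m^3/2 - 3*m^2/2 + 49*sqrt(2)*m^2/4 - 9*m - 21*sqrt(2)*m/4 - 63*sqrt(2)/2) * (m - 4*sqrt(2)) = m^5 - sqrt(2)*m^4/2 + 7*m^4/2 - 59*m^3/2 - 7*sqrt(2)*m^3/4 - 107*m^2 + 3*sqrt(2)*m^2/4 + 9*sqrt(2)*m/2 + 42*m + 252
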